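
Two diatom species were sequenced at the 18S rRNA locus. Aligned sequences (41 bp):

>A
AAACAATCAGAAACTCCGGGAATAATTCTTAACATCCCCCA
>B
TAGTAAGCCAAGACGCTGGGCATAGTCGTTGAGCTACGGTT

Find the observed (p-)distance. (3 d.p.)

0.512

The sequences differ at 21 of 41 positions.
p = 21/41 = 0.512195… ≈ 0.512 (to 3 d.p.).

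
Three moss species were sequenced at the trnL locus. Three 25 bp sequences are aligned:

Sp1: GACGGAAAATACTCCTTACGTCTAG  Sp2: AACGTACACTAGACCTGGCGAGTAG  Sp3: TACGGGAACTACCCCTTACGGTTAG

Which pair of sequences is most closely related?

Sp1 and Sp3

Sp1–Sp2: 10/25 differ, p = 0.400, d = 0.572.
Sp1–Sp3: 6/25 differ, p = 0.240, d = 0.289.
Sp2–Sp3: 10/25 differ, p = 0.400, d = 0.572.
The smallest distance is between Sp1 and Sp3.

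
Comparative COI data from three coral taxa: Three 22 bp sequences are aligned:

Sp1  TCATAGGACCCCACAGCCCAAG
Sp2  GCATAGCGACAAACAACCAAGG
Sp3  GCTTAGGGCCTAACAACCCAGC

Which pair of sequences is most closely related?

Sp1–Sp2: 9/22 differ, p = 0.409, d = 0.591.
Sp1–Sp3: 8/22 differ, p = 0.364, d = 0.497.
Sp2–Sp3: 6/22 differ, p = 0.273, d = 0.339.
The smallest distance is between Sp2 and Sp3.

Sp2 and Sp3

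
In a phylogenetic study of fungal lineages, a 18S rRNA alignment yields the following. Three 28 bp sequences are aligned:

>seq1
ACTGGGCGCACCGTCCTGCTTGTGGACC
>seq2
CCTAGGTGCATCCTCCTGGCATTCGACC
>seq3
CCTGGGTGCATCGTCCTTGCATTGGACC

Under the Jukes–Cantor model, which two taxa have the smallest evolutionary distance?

seq2 and seq3

seq1–seq2: 10/28 differ, p = 0.357, d = 0.485.
seq1–seq3: 8/28 differ, p = 0.286, d = 0.360.
seq2–seq3: 4/28 differ, p = 0.143, d = 0.158.
The smallest distance is between seq2 and seq3.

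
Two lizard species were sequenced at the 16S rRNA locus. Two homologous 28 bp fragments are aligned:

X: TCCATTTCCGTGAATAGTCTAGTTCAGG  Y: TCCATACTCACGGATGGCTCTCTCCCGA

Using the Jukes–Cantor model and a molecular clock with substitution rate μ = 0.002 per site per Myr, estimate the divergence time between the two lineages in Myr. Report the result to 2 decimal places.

234.89

The sequences differ at 15 of 28 sites, so p = 15/28 ≈ 0.535714.
d = −(3/4) ln(1 − 4p/3) = −0.75 ln(1 − 0.714285) = −0.75 ln(0.285715)
  = −0.75 × (-1.252760) = 0.939570 substitutions/site.
Under a molecular clock d = 2μt, so t = d/(2μ) = 0.939570 / (2 × 0.002) = 234.89 Myr.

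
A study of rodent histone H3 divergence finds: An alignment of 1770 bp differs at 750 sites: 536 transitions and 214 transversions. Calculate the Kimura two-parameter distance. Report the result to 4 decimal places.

P = 536/1770 ≈ 0.302825 and Q = 214/1770 ≈ 0.120904.
Under the Kimura two-parameter model, d = −½ ln(1 − 2P − Q) − ¼ ln(1 − 2Q).
1 − 2P − Q = 0.273446, giving −½ ln(0.273446) = 0.648326.
1 − 2Q = 0.758192, giving −¼ ln(0.758192) = 0.069205.
d = 0.648326 + 0.069205 = 0.717531.

0.7175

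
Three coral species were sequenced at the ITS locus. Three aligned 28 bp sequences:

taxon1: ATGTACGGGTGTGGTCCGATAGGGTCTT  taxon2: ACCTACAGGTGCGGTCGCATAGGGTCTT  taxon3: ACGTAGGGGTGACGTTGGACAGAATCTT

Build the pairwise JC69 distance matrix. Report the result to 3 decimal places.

d(taxon1,taxon2) = 0.252, d(taxon1,taxon3) = 0.420, d(taxon2,taxon3) = 0.485

taxon1–taxon2: 6/28 sites differ → p ≈ 0.214286, d = −0.75 ln(1 − 0.285715) = 0.252355 ≈ 0.252.
taxon1–taxon3: 9/28 sites differ → p ≈ 0.321429, d = −0.75 ln(1 − 0.428572) = 0.419713 ≈ 0.420.
taxon2–taxon3: 10/28 sites differ → p ≈ 0.357143, d = −0.75 ln(1 − 0.476191) = 0.484971 ≈ 0.485.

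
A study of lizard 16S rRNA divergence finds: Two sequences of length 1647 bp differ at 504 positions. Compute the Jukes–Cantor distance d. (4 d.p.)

0.3932

p = 504/1647 ≈ 0.306011.
d = −(3/4) ln(1 − 4p/3) = −0.75 ln(1 − 0.408015) = −0.75 ln(0.591985)
  = −0.75 × (-0.524274) = 0.393206 substitutions/site.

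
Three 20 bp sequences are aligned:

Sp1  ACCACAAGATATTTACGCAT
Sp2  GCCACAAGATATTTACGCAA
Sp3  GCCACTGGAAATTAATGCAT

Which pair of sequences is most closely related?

Sp1 and Sp2

Sp1–Sp2: 2/20 differ, p = 0.100, d = 0.107.
Sp1–Sp3: 6/20 differ, p = 0.300, d = 0.383.
Sp2–Sp3: 6/20 differ, p = 0.300, d = 0.383.
The smallest distance is between Sp1 and Sp2.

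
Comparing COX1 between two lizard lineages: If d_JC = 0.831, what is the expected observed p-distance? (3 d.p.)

0.502

p = (3/4)(1 − e^(−4d/3)) = 0.75 × (1 − e^(-1.108)) = 0.75 × (1 − 0.330219) = 0.502336.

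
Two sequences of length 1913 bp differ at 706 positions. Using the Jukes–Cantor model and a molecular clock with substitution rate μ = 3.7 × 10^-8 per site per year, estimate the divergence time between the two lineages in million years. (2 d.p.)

p = 706/1913 ≈ 0.369054.
d = −(3/4) ln(1 − 4p/3) = −0.75 ln(1 − 0.492072) = −0.75 ln(0.507928)
  = −0.75 × (-0.677416) = 0.508062 substitutions/site.
Under a molecular clock d = 2μt, so t = d/(2μ) = 0.508062 / (2 × 3.7 × 10^-8) = 6.87 million years.

6.87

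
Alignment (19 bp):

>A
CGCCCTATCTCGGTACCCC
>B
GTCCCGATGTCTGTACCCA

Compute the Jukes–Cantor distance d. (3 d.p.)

The sequences differ at 6 of 19 sites (1, 2, 6, 9, 12, 19), so p = 6/19 ≈ 0.315789.
d = −(3/4) ln(1 − 4p/3) = −0.75 ln(1 − 0.421052) = −0.75 ln(0.578948)
  = −0.75 × (-0.546543) = 0.409907 substitutions/site.

0.410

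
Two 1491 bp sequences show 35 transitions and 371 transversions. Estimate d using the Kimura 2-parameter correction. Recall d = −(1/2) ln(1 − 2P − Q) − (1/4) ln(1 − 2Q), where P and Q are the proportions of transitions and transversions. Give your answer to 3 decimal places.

0.347

P = 35/1491 ≈ 0.023474 and Q = 371/1491 ≈ 0.248826.
Under the Kimura two-parameter model, d = −½ ln(1 − 2P − Q) − ¼ ln(1 − 2Q).
1 − 2P − Q = 0.704226, giving −½ ln(0.704226) = 0.175328.
1 − 2Q = 0.502348, giving −¼ ln(0.502348) = 0.172116.
d = 0.175328 + 0.172116 = 0.347444.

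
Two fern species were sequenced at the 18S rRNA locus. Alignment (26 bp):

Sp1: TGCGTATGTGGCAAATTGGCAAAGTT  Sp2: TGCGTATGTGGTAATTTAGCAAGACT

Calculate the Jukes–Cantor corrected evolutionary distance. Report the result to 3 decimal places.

0.276

The sequences differ at 6 of 26 sites (12, 15, 18, 23, 24, 25), so p = 6/26 ≈ 0.230769.
d = −(3/4) ln(1 − 4p/3) = −0.75 ln(1 − 0.307692) = −0.75 ln(0.692308)
  = −0.75 × (-0.367724) = 0.275793 substitutions/site.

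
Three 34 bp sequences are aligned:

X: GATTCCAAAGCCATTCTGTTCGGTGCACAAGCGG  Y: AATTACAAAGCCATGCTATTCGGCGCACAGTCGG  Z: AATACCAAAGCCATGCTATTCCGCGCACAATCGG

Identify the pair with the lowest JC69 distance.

X–Y: 7/34 differ, p = 0.206, d = 0.241.
X–Z: 7/34 differ, p = 0.206, d = 0.241.
Y–Z: 4/34 differ, p = 0.118, d = 0.128.
The smallest distance is between Y and Z.

Y and Z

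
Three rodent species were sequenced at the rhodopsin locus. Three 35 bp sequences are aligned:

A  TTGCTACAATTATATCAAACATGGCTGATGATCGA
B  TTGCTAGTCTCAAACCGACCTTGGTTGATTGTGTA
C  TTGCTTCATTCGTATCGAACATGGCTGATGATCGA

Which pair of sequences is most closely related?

A and C

A–B: 14/35 differ, p = 0.400, d = 0.572.
A–C: 5/35 differ, p = 0.143, d = 0.158.
B–C: 14/35 differ, p = 0.400, d = 0.572.
The smallest distance is between A and C.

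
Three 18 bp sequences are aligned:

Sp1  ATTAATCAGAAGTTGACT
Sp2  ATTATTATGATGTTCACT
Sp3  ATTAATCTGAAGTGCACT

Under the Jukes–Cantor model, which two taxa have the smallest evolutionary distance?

Sp1 and Sp3

Sp1–Sp2: 5/18 differ, p = 0.278, d = 0.347.
Sp1–Sp3: 3/18 differ, p = 0.167, d = 0.188.
Sp2–Sp3: 4/18 differ, p = 0.222, d = 0.264.
The smallest distance is between Sp1 and Sp3.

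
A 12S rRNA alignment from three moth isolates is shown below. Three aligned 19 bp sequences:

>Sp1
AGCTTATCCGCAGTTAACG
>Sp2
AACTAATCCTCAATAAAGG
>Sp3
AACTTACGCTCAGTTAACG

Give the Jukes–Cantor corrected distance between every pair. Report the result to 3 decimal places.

Sp1–Sp2: 6/19 sites differ → p ≈ 0.315789, d = −0.75 ln(1 − 0.421052) = 0.409907 ≈ 0.410.
Sp1–Sp3: 4/19 sites differ → p ≈ 0.210526, d = −0.75 ln(1 − 0.280701) = 0.247109 ≈ 0.247.
Sp2–Sp3: 6/19 sites differ → p ≈ 0.315789, d = −0.75 ln(1 − 0.421052) = 0.409907 ≈ 0.410.

d(Sp1,Sp2) = 0.410, d(Sp1,Sp3) = 0.247, d(Sp2,Sp3) = 0.410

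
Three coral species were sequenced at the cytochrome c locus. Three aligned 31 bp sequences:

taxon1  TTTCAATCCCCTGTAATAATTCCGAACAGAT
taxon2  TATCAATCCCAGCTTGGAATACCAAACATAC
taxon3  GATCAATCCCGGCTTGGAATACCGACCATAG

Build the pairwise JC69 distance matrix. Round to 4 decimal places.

taxon1–taxon2: 11/31 sites differ → p ≈ 0.354839, d = −0.75 ln(1 − 0.473119) = 0.480585 ≈ 0.4806.
taxon1–taxon3: 12/31 sites differ → p ≈ 0.387097, d = −0.75 ln(1 − 0.516129) = 0.544453 ≈ 0.5445.
taxon2–taxon3: 5/31 sites differ → p ≈ 0.16129, d = −0.75 ln(1 − 0.215053) = 0.181604 ≈ 0.1816.

d(taxon1,taxon2) = 0.4806, d(taxon1,taxon3) = 0.5445, d(taxon2,taxon3) = 0.1816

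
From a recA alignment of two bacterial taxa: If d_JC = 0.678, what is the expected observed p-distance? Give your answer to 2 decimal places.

0.45

p = (3/4)(1 − e^(−4d/3)) = 0.75 × (1 − e^(-0.904)) = 0.75 × (1 − 0.404947) = 0.446290.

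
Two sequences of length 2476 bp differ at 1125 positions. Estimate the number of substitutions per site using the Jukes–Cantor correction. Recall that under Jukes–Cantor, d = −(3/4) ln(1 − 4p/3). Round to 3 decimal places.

p = 1125/2476 ≈ 0.454362.
d = −(3/4) ln(1 − 4p/3) = −0.75 ln(1 − 0.605816) = −0.75 ln(0.394184)
  = −0.75 × (-0.930937) = 0.698203 substitutions/site.

0.698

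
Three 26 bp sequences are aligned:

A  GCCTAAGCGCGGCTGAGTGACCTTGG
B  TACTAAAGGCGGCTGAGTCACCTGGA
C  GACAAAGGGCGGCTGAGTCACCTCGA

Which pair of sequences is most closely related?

A–B: 7/26 differ, p = 0.269, d = 0.334.
A–C: 6/26 differ, p = 0.231, d = 0.276.
B–C: 4/26 differ, p = 0.154, d = 0.172.
The smallest distance is between B and C.

B and C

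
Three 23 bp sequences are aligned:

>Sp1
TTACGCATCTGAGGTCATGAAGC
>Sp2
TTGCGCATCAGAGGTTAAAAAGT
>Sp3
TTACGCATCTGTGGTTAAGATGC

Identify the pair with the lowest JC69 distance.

Sp1 and Sp3

Sp1–Sp2: 6/23 differ, p = 0.261, d = 0.321.
Sp1–Sp3: 4/23 differ, p = 0.174, d = 0.198.
Sp2–Sp3: 6/23 differ, p = 0.261, d = 0.321.
The smallest distance is between Sp1 and Sp3.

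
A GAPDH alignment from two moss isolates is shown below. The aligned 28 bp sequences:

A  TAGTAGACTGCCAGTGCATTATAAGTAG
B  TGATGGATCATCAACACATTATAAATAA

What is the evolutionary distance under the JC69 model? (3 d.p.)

The sequences differ at 12 of 28 sites, so p = 12/28 ≈ 0.428571.
d = −(3/4) ln(1 − 4p/3) = −0.75 ln(1 − 0.571428) = −0.75 ln(0.428572)
  = −0.75 × (-0.847297) = 0.635473 substitutions/site.

0.635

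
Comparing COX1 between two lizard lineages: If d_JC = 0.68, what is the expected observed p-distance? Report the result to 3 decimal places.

p = (3/4)(1 − e^(−4d/3)) = 0.75 × (1 − e^(-0.906667)) = 0.75 × (1 − 0.403868) = 0.447099.

0.447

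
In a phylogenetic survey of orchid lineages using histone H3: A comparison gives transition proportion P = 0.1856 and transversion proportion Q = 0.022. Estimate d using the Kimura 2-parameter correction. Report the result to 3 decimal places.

0.261

Under the Kimura two-parameter model, d = −½ ln(1 − 2P − Q) − ¼ ln(1 − 2Q).
1 − 2P − Q = 0.6068, giving −½ ln(0.6068) = 0.249778.
1 − 2Q = 0.956, giving −¼ ln(0.956) = 0.011249.
d = 0.249778 + 0.011249 = 0.261027.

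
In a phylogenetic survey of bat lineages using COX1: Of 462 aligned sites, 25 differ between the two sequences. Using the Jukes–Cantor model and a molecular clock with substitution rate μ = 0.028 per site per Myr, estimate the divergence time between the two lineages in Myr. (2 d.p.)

1.00

p = 25/462 ≈ 0.054113.
d = −(3/4) ln(1 − 4p/3) = −0.75 ln(1 − 0.072151) = −0.75 ln(0.927849)
  = −0.75 × (-0.074886) = 0.056165 substitutions/site.
Under a molecular clock d = 2μt, so t = d/(2μ) = 0.056165 / (2 × 0.028) = 1.00 Myr.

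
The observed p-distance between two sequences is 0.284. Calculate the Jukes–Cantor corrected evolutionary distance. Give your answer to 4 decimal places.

d = −(3/4) ln(1 − 4p/3) = −0.75 ln(1 − 0.378667) = −0.75 ln(0.621333)
  = −0.75 × (-0.475888) = 0.356916 substitutions/site.

0.3569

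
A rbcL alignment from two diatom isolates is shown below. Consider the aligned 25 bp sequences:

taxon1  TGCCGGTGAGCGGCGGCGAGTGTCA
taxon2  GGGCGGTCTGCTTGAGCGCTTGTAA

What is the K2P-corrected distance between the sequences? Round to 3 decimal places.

0.729

Of 25 sites, 1 differences are transitions and 10 are transversions, so P = 1/25 = 0.04 and Q = 10/25 = 0.4.
Under the Kimura two-parameter model, d = −½ ln(1 − 2P − Q) − ¼ ln(1 − 2Q).
1 − 2P − Q = 0.52, giving −½ ln(0.52) = 0.326963.
1 − 2Q = 0.2, giving −¼ ln(0.2) = 0.402359.
d = 0.326963 + 0.402359 = 0.729322.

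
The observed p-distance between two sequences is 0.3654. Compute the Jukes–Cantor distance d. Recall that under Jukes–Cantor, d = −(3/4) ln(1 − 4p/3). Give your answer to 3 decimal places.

0.501

d = −(3/4) ln(1 − 4p/3) = −0.75 ln(1 − 0.4872) = −0.75 ln(0.5128)
  = −0.75 × (-0.667869) = 0.500902 substitutions/site.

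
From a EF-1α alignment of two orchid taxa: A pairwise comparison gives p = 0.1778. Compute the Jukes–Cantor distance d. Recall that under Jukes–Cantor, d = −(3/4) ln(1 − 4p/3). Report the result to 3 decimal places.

0.203

d = −(3/4) ln(1 − 4p/3) = −0.75 ln(1 − 0.237067) = −0.75 ln(0.762933)
  = −0.75 × (-0.270585) = 0.202939 substitutions/site.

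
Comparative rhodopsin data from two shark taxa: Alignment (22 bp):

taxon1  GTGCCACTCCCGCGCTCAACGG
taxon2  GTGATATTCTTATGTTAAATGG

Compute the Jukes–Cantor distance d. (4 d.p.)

0.6987

The sequences differ at 10 of 22 sites (4, 5, 7, 10, 11, 12, 13, 15, 17, 20), so p = 10/22 ≈ 0.454545.
d = −(3/4) ln(1 − 4p/3) = −0.75 ln(1 − 0.60606) = −0.75 ln(0.39394)
  = −0.75 × (-0.931557) = 0.698668 substitutions/site.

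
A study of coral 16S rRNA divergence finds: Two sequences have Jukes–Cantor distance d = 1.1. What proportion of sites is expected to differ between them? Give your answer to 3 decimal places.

0.577

p = (3/4)(1 − e^(−4d/3)) = 0.75 × (1 − e^(-1.466667)) = 0.75 × (1 − 0.230693) = 0.576980.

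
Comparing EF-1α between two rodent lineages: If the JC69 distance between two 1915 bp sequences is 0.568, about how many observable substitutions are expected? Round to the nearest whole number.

763

Invert JC69: p = (3/4)(1 − e^(−4d/3)) = 0.75 × (1 − e^(-0.757333)) = 0.75 × (1 − 0.468915) = 0.398314.
Expected differing sites = pL ≈ 0.398314 × 1915 = 762.77131 ≈ 763.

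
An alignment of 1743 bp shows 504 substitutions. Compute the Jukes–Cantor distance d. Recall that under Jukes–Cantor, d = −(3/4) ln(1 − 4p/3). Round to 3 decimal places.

p = 504/1743 ≈ 0.289157.
d = −(3/4) ln(1 − 4p/3) = −0.75 ln(1 − 0.385543) = −0.75 ln(0.614457)
  = −0.75 × (-0.487016) = 0.365262 substitutions/site.

0.365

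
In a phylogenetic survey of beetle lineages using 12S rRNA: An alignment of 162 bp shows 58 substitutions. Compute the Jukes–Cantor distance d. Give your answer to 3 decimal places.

0.487

p = 58/162 ≈ 0.358025.
d = −(3/4) ln(1 − 4p/3) = −0.75 ln(1 − 0.477367) = −0.75 ln(0.522633)
  = −0.75 × (-0.648876) = 0.486657 substitutions/site.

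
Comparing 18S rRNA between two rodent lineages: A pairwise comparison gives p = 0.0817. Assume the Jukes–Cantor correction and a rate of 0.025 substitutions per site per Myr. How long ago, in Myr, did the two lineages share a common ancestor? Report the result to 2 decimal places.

1.73

d = −(3/4) ln(1 − 4p/3) = −0.75 ln(1 − 0.108933) = −0.75 ln(0.891067)
  = −0.75 × (-0.115336) = 0.086502 substitutions/site.
Under a molecular clock d = 2μt, so t = d/(2μ) = 0.086502 / (2 × 0.025) = 1.73 Myr.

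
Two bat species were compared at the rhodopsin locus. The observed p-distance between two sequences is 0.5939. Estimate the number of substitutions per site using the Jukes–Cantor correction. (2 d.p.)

1.18

d = −(3/4) ln(1 − 4p/3) = −0.75 ln(1 − 0.791867) = −0.75 ln(0.208133)
  = −0.75 × (-1.569578) = 1.177184 substitutions/site.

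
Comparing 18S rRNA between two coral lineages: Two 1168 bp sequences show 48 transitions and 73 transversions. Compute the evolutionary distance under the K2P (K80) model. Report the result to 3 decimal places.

0.112

P = 48/1168 ≈ 0.041096 and Q = 73/1168 = 0.0625.
Under the Kimura two-parameter model, d = −½ ln(1 − 2P − Q) − ¼ ln(1 − 2Q).
1 − 2P − Q = 0.855308, giving −½ ln(0.855308) = 0.078147.
1 − 2Q = 0.875, giving −¼ ln(0.875) = 0.033383.
d = 0.078147 + 0.033383 = 0.111530.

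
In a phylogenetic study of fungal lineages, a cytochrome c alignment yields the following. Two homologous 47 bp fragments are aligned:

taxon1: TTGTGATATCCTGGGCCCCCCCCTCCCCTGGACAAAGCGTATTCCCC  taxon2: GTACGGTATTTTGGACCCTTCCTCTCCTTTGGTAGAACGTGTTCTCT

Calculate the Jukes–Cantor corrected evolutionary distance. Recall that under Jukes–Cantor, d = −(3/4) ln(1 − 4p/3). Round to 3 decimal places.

0.679

The sequences differ at 21 of 47 sites, so p = 21/47 ≈ 0.446809.
d = −(3/4) ln(1 − 4p/3) = −0.75 ln(1 − 0.595745) = −0.75 ln(0.404255)
  = −0.75 × (-0.905709) = 0.679282 substitutions/site.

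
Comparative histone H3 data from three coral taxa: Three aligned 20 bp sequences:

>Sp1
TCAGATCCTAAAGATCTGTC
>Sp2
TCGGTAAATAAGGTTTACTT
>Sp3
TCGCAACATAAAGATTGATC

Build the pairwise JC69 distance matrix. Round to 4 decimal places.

Sp1–Sp2: 11/20 sites differ → p = 0.55, d = −0.75 ln(1 − 0.733333) = 0.991316 ≈ 0.9913.
Sp1–Sp3: 7/20 sites differ → p = 0.35, d = −0.75 ln(1 − 0.466667) = 0.471457 ≈ 0.4715.
Sp2–Sp3: 8/20 sites differ → p = 0.4, d = −0.75 ln(1 − 0.533333) = 0.571605 ≈ 0.5716.

d(Sp1,Sp2) = 0.9913, d(Sp1,Sp3) = 0.4715, d(Sp2,Sp3) = 0.5716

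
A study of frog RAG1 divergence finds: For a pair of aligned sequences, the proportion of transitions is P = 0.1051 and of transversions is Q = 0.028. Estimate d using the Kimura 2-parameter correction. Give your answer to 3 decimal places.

Under the Kimura two-parameter model, d = −½ ln(1 − 2P − Q) − ¼ ln(1 − 2Q).
1 − 2P − Q = 0.7618, giving −½ ln(0.7618) = 0.136036.
1 − 2Q = 0.944, giving −¼ ln(0.944) = 0.014407.
d = 0.136036 + 0.014407 = 0.150443.

0.150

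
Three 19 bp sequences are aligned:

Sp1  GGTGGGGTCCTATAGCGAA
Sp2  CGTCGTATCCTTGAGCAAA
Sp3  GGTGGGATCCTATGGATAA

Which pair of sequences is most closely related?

Sp1–Sp2: 7/19 differ, p = 0.368, d = 0.507.
Sp1–Sp3: 4/19 differ, p = 0.211, d = 0.247.
Sp2–Sp3: 8/19 differ, p = 0.421, d = 0.618.
The smallest distance is between Sp1 and Sp3.

Sp1 and Sp3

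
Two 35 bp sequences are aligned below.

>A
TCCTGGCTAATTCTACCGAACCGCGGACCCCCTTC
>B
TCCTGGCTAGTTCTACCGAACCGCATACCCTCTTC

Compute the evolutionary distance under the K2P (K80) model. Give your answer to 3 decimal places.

0.126

Of 35 sites, 3 differences are transitions and 1 are transversions, so P = 3/35 ≈ 0.085714 and Q = 1/35 ≈ 0.028571.
Under the Kimura two-parameter model, d = −½ ln(1 − 2P − Q) − ¼ ln(1 − 2Q).
1 − 2P − Q = 0.800001, giving −½ ln(0.800001) = 0.111571.
1 − 2Q = 0.942858, giving −¼ ln(0.942858) = 0.014710.
d = 0.111571 + 0.014710 = 0.126281.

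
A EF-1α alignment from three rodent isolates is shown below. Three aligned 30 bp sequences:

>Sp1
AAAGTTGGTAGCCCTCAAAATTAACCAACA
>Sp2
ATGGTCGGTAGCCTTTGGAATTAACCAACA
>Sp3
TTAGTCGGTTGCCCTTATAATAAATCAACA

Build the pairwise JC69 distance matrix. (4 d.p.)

d(Sp1,Sp2) = 0.2795, d(Sp1,Sp3) = 0.3295, d(Sp2,Sp3) = 0.3295

Sp1–Sp2: 7/30 sites differ → p ≈ 0.233333, d = −0.75 ln(1 − 0.311111) = 0.279506 ≈ 0.2795.
Sp1–Sp3: 8/30 sites differ → p ≈ 0.266667, d = −0.75 ln(1 − 0.355556) = 0.329526 ≈ 0.3295.
Sp2–Sp3: 8/30 sites differ → p ≈ 0.266667, d = −0.75 ln(1 − 0.355556) = 0.329526 ≈ 0.3295.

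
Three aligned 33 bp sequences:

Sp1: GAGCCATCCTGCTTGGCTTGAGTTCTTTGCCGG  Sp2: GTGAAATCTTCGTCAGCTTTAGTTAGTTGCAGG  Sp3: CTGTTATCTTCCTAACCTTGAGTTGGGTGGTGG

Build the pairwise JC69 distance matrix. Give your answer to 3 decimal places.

Sp1–Sp2: 12/33 sites differ → p ≈ 0.363636, d = −0.75 ln(1 − 0.484848) = 0.497470 ≈ 0.497.
Sp1–Sp3: 14/33 sites differ → p ≈ 0.424242, d = −0.75 ln(1 − 0.565656) = 0.625439 ≈ 0.625.
Sp2–Sp3: 11/33 sites differ → p ≈ 0.333333, d = −0.75 ln(1 − 0.444444) = 0.440839 ≈ 0.441.

d(Sp1,Sp2) = 0.497, d(Sp1,Sp3) = 0.625, d(Sp2,Sp3) = 0.441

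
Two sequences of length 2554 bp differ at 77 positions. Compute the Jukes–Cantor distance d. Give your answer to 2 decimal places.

0.03

p = 77/2554 ≈ 0.030149.
d = −(3/4) ln(1 − 4p/3) = −0.75 ln(1 − 0.040199) = −0.75 ln(0.959801)
  = −0.75 × (-0.041029) = 0.030772 substitutions/site.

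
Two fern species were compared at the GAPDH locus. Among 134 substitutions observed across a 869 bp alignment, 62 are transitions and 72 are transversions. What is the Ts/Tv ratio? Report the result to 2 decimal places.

0.86

R = 62/72 = 0.861111… ≈ 0.86 (to 2 d.p.).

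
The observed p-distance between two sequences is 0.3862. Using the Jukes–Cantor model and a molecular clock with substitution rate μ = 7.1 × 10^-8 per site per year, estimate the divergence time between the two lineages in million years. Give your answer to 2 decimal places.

3.82

d = −(3/4) ln(1 − 4p/3) = −0.75 ln(1 − 0.514933) = −0.75 ln(0.485067)
  = −0.75 × (-0.723468) = 0.542601 substitutions/site.
Under a molecular clock d = 2μt, so t = d/(2μ) = 0.542601 / (2 × 7.1 × 10^-8) = 3.82 million years.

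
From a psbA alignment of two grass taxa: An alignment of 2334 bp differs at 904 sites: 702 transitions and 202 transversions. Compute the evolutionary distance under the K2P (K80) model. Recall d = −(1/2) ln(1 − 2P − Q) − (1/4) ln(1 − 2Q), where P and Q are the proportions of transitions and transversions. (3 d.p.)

0.630

P = 702/2334 ≈ 0.300771 and Q = 202/2334 ≈ 0.086547.
Under the Kimura two-parameter model, d = −½ ln(1 − 2P − Q) − ¼ ln(1 − 2Q).
1 − 2P − Q = 0.311911, giving −½ ln(0.311911) = 0.582519.
1 − 2Q = 0.826906, giving −¼ ln(0.826906) = 0.047516.
d = 0.582519 + 0.047516 = 0.630035.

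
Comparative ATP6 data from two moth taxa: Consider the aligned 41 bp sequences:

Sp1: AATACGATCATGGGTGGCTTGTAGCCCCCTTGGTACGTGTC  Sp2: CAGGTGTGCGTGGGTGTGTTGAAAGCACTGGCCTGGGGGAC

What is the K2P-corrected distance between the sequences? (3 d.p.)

0.953

Of 41 sites, 6 differences are transitions and 16 are transversions, so P = 6/41 ≈ 0.146341 and Q = 16/41 ≈ 0.390244.
Under the Kimura two-parameter model, d = −½ ln(1 − 2P − Q) − ¼ ln(1 − 2Q).
1 − 2P − Q = 0.317074, giving −½ ln(0.317074) = 0.574310.
1 − 2Q = 0.219512, giving −¼ ln(0.219512) = 0.379087.
d = 0.574310 + 0.379087 = 0.953397.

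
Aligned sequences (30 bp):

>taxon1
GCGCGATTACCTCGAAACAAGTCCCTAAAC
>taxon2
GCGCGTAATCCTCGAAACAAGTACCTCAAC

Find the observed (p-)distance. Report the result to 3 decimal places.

The sequences differ at 6 of 30 positions (sites 6, 7, 8, 9, 23, 27).
p = 6/30 = 0.200.

0.200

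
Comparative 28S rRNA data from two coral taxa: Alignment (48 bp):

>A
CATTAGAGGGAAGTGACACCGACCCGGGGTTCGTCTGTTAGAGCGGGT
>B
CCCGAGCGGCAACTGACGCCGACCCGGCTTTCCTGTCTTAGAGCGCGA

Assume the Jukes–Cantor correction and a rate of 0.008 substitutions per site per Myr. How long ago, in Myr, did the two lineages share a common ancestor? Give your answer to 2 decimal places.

The sequences differ at 14 of 48 sites, so p = 14/48 ≈ 0.291667.
d = −(3/4) ln(1 − 4p/3) = −0.75 ln(1 − 0.388889) = −0.75 ln(0.611111)
  = −0.75 × (-0.492477) = 0.369358 substitutions/site.
Under a molecular clock d = 2μt, so t = d/(2μ) = 0.369358 / (2 × 0.008) = 23.08 Myr.

23.08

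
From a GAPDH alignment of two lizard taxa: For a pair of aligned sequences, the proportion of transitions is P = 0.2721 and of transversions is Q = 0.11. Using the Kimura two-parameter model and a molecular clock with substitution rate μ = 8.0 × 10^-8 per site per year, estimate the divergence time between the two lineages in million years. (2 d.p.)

Under the Kimura two-parameter model, d = −½ ln(1 − 2P − Q) − ¼ ln(1 − 2Q).
1 − 2P − Q = 0.3458, giving −½ ln(0.3458) = 0.530947.
1 − 2Q = 0.78, giving −¼ ln(0.78) = 0.062115.
d = 0.530947 + 0.062115 = 0.593062.
Under a molecular clock d = 2μt, so t = d/(2μ) = 0.593062 / (2 × 8.0 × 10^-8) = 3.71 million years.

3.71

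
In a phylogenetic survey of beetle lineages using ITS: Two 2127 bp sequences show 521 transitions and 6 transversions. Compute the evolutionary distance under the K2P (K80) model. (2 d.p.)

P = 521/2127 ≈ 0.244946 and Q = 6/2127 ≈ 0.002821.
Under the Kimura two-parameter model, d = −½ ln(1 − 2P − Q) − ¼ ln(1 − 2Q).
1 − 2P − Q = 0.507287, giving −½ ln(0.507287) = 0.339339.
1 − 2Q = 0.994358, giving −¼ ln(0.994358) = 0.001414.
d = 0.339339 + 0.001414 = 0.340753.

0.34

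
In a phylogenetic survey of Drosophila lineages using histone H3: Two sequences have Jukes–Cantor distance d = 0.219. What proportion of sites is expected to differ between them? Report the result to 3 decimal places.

p = (3/4)(1 − e^(−4d/3)) = 0.75 × (1 − e^(-0.292)) = 0.75 × (1 − 0.746769) = 0.189923.

0.190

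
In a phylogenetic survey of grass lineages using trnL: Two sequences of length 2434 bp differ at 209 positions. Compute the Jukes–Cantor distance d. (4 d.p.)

p = 209/2434 ≈ 0.085867.
d = −(3/4) ln(1 − 4p/3) = −0.75 ln(1 − 0.114489) = −0.75 ln(0.885511)
  = −0.75 × (-0.121590) = 0.091193 substitutions/site.

0.0912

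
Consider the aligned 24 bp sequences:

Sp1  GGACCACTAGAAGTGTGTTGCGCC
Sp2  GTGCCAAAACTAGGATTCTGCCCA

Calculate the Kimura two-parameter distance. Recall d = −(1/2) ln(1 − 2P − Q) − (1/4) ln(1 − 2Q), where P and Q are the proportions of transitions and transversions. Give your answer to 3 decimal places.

Of 24 sites, 3 differences are transitions and 9 are transversions, so P = 3/24 = 0.125 and Q = 9/24 = 0.375.
Under the Kimura two-parameter model, d = −½ ln(1 − 2P − Q) − ¼ ln(1 − 2Q).
1 − 2P − Q = 0.375, giving −½ ln(0.375) = 0.490415.
1 − 2Q = 0.25, giving −¼ ln(0.25) = 0.346574.
d = 0.490415 + 0.346574 = 0.836989.

0.837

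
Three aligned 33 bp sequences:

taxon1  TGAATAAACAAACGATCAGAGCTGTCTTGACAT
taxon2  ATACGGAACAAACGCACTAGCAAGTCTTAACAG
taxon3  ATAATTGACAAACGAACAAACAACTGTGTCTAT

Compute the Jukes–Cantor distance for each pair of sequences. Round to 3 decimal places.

d(taxon1,taxon2) = 0.699, d(taxon1,taxon3) = 0.699, d(taxon2,taxon3) = 0.625

taxon1–taxon2: 15/33 sites differ → p ≈ 0.454545, d = −0.75 ln(1 − 0.60606) = 0.698667 ≈ 0.699.
taxon1–taxon3: 15/33 sites differ → p ≈ 0.454545, d = −0.75 ln(1 − 0.60606) = 0.698667 ≈ 0.699.
taxon2–taxon3: 14/33 sites differ → p ≈ 0.424242, d = −0.75 ln(1 − 0.565656) = 0.625439 ≈ 0.625.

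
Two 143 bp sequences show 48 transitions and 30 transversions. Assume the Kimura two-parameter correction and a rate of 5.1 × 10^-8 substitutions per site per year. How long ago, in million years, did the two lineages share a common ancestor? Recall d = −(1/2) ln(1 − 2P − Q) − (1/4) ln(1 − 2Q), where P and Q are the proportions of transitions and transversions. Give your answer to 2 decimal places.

P = 48/143 ≈ 0.335664 and Q = 30/143 ≈ 0.20979.
Under the Kimura two-parameter model, d = −½ ln(1 − 2P − Q) − ¼ ln(1 − 2Q).
1 − 2P − Q = 0.118882, giving −½ ln(0.118882) = 1.064812.
1 − 2Q = 0.58042, giving −¼ ln(0.58042) = 0.136001.
d = 1.064812 + 0.136001 = 1.200813.
Under a molecular clock d = 2μt, so t = d/(2μ) = 1.200813 / (2 × 5.1 × 10^-8) = 11.77 million years.

11.77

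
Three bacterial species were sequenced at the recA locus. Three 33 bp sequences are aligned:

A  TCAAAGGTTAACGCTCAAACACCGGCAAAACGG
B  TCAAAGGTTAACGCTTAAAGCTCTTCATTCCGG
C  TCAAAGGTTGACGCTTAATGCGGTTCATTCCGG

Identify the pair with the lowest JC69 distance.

B and C

A–B: 9/33 differ, p = 0.273, d = 0.339.
A–C: 12/33 differ, p = 0.364, d = 0.497.
B–C: 4/33 differ, p = 0.121, d = 0.132.
The smallest distance is between B and C.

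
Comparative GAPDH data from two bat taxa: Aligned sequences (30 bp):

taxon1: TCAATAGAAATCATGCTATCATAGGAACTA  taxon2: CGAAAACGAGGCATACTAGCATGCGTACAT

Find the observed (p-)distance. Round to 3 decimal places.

The sequences differ at 14 of 30 positions.
p = 14/30 = 0.466666… ≈ 0.467 (to 3 d.p.).

0.467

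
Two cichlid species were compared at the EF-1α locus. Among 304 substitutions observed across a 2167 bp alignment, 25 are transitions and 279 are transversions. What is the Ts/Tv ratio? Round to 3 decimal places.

0.090

R = 25/279 = 0.089605… ≈ 0.090 (to 3 d.p.).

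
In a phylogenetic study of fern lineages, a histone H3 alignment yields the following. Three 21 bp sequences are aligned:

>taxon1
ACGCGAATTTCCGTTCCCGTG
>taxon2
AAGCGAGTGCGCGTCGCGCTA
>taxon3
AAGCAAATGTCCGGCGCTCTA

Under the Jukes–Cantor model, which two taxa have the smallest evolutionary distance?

taxon1–taxon2: 10/21 differ, p = 0.476, d = 0.756.
taxon1–taxon3: 9/21 differ, p = 0.429, d = 0.635.
taxon2–taxon3: 6/21 differ, p = 0.286, d = 0.360.
The smallest distance is between taxon2 and taxon3.

taxon2 and taxon3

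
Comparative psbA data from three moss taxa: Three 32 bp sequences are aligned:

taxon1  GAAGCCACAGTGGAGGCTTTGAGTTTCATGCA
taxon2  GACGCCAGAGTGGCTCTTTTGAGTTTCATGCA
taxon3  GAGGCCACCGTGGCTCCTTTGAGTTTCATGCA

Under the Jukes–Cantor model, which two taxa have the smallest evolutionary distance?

taxon1–taxon2: 6/32 differ, p = 0.188, d = 0.216.
taxon1–taxon3: 5/32 differ, p = 0.156, d = 0.175.
taxon2–taxon3: 4/32 differ, p = 0.125, d = 0.137.
The smallest distance is between taxon2 and taxon3.

taxon2 and taxon3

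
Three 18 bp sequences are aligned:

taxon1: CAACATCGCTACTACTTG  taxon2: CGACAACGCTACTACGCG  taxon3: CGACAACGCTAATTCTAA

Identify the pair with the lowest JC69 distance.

taxon1–taxon2: 4/18 differ, p = 0.222, d = 0.264.
taxon1–taxon3: 6/18 differ, p = 0.333, d = 0.441.
taxon2–taxon3: 5/18 differ, p = 0.278, d = 0.347.
The smallest distance is between taxon1 and taxon2.

taxon1 and taxon2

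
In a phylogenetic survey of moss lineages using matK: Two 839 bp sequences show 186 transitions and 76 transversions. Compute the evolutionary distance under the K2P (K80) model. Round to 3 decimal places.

P = 186/839 ≈ 0.221692 and Q = 76/839 ≈ 0.090584.
Under the Kimura two-parameter model, d = −½ ln(1 − 2P − Q) − ¼ ln(1 − 2Q).
1 − 2P − Q = 0.466032, giving −½ ln(0.466032) = 0.381750.
1 − 2Q = 0.818832, giving −¼ ln(0.818832) = 0.049969.
d = 0.381750 + 0.049969 = 0.431719.

0.432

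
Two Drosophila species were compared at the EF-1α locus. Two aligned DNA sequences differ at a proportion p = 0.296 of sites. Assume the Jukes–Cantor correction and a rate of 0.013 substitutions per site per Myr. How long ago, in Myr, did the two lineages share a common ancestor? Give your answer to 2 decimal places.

d = −(3/4) ln(1 − 4p/3) = −0.75 ln(1 − 0.394667) = −0.75 ln(0.605333)
  = −0.75 × (-0.501977) = 0.376483 substitutions/site.
Under a molecular clock d = 2μt, so t = d/(2μ) = 0.376483 / (2 × 0.013) = 14.48 Myr.

14.48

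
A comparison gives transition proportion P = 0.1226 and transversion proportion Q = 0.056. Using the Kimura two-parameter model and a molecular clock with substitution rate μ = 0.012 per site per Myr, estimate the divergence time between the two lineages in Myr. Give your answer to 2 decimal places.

8.70

Under the Kimura two-parameter model, d = −½ ln(1 − 2P − Q) − ¼ ln(1 − 2Q).
1 − 2P − Q = 0.6988, giving −½ ln(0.6988) = 0.179195.
1 − 2Q = 0.888, giving −¼ ln(0.888) = 0.029696.
d = 0.179195 + 0.029696 = 0.208891.
Under a molecular clock d = 2μt, so t = d/(2μ) = 0.208891 / (2 × 0.012) = 8.70 Myr.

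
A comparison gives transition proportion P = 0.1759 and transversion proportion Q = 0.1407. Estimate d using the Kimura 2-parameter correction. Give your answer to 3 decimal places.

Under the Kimura two-parameter model, d = −½ ln(1 − 2P − Q) − ¼ ln(1 − 2Q).
1 − 2P − Q = 0.5075, giving −½ ln(0.5075) = 0.339129.
1 − 2Q = 0.7186, giving −¼ ln(0.7186) = 0.082613.
d = 0.339129 + 0.082613 = 0.421742.

0.422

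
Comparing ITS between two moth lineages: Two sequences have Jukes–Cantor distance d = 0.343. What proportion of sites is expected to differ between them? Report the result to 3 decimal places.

p = (3/4)(1 − e^(−4d/3)) = 0.75 × (1 − e^(-0.457333)) = 0.75 × (1 − 0.632970) = 0.275273.

0.275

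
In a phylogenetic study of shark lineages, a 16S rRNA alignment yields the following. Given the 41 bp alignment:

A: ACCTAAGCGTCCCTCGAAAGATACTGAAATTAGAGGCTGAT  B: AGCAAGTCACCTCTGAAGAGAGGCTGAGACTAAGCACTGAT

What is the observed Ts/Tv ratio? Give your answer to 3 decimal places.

2.000

Transitions are A↔G and C↔T; transversions are all other mismatches.
Transitions: 12. Transversions: 6.
R = 12/6 = 2.000.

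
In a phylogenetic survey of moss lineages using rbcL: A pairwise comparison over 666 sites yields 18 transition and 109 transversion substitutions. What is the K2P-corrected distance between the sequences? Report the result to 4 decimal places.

P = 18/666 ≈ 0.027027 and Q = 109/666 ≈ 0.163664.
Under the Kimura two-parameter model, d = −½ ln(1 − 2P − Q) − ¼ ln(1 − 2Q).
1 − 2P − Q = 0.782282, giving −½ ln(0.782282) = 0.122770.
1 − 2Q = 0.672672, giving −¼ ln(0.672672) = 0.099124.
d = 0.122770 + 0.099124 = 0.221894.

0.2219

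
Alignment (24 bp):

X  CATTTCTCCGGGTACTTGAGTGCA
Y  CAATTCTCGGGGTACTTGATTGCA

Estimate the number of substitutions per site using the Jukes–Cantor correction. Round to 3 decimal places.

The sequences differ at 3 of 24 sites (3, 9, 20), so p = 3/24 = 0.125.
d = −(3/4) ln(1 − 4p/3) = −0.75 ln(1 − 0.166667) = −0.75 ln(0.833333)
  = −0.75 × (-0.182322) = 0.136742 substitutions/site.

0.137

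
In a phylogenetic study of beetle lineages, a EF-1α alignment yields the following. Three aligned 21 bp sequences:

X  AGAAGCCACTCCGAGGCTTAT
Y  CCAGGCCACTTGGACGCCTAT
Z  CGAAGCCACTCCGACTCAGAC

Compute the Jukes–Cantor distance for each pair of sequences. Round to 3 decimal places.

d(X,Y) = 0.441, d(X,Z) = 0.360, d(Y,Z) = 0.532

X–Y: 7/21 sites differ → p ≈ 0.333333, d = −0.75 ln(1 − 0.444444) = 0.440839 ≈ 0.441.
X–Z: 6/21 sites differ → p ≈ 0.285714, d = −0.75 ln(1 − 0.380952) = 0.359679 ≈ 0.360.
Y–Z: 8/21 sites differ → p ≈ 0.380952, d = −0.75 ln(1 − 0.507936) = 0.531860 ≈ 0.532.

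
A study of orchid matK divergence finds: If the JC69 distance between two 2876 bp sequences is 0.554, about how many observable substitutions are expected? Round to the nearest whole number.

Invert JC69: p = (3/4)(1 − e^(−4d/3)) = 0.75 × (1 − e^(-0.738667)) = 0.75 × (1 − 0.477750) = 0.391688.
Expected differing sites = pL ≈ 0.391688 × 2876 = 1126.494688 ≈ 1126.

1126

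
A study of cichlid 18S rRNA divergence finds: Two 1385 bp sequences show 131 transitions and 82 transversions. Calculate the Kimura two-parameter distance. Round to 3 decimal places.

P = 131/1385 ≈ 0.094585 and Q = 82/1385 ≈ 0.059206.
Under the Kimura two-parameter model, d = −½ ln(1 − 2P − Q) − ¼ ln(1 − 2Q).
1 − 2P − Q = 0.751624, giving −½ ln(0.751624) = 0.142760.
1 − 2Q = 0.881588, giving −¼ ln(0.881588) = 0.031508.
d = 0.142760 + 0.031508 = 0.174268.

0.174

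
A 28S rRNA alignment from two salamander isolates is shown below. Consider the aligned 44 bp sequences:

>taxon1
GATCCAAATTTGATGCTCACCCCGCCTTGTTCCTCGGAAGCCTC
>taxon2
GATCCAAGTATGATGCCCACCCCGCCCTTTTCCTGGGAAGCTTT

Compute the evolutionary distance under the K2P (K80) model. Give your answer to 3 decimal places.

Of 44 sites, 5 differences are transitions and 3 are transversions, so P = 5/44 ≈ 0.113636 and Q = 3/44 ≈ 0.068182.
Under the Kimura two-parameter model, d = −½ ln(1 − 2P − Q) − ¼ ln(1 − 2Q).
1 − 2P − Q = 0.704546, giving −½ ln(0.704546) = 0.175101.
1 − 2Q = 0.863636, giving −¼ ln(0.863636) = 0.036651.
d = 0.175101 + 0.036651 = 0.211752.

0.212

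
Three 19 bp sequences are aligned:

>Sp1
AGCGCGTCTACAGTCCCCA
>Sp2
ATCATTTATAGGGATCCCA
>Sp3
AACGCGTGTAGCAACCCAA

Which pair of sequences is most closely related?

Sp1 and Sp3

Sp1–Sp2: 9/19 differ, p = 0.474, d = 0.749.
Sp1–Sp3: 7/19 differ, p = 0.368, d = 0.507.
Sp2–Sp3: 9/19 differ, p = 0.474, d = 0.749.
The smallest distance is between Sp1 and Sp3.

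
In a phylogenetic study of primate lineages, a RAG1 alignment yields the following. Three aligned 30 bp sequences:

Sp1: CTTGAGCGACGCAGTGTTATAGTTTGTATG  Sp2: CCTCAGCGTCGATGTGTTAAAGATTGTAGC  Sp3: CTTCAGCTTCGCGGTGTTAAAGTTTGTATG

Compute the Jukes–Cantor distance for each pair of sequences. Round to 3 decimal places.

Sp1–Sp2: 9/30 sites differ → p = 0.3, d = −0.75 ln(1 − 0.4) = 0.383119 ≈ 0.383.
Sp1–Sp3: 5/30 sites differ → p ≈ 0.166667, d = −0.75 ln(1 − 0.222223) = 0.188487 ≈ 0.188.
Sp2–Sp3: 7/30 sites differ → p ≈ 0.233333, d = −0.75 ln(1 − 0.311111) = 0.279506 ≈ 0.280.

d(Sp1,Sp2) = 0.383, d(Sp1,Sp3) = 0.188, d(Sp2,Sp3) = 0.280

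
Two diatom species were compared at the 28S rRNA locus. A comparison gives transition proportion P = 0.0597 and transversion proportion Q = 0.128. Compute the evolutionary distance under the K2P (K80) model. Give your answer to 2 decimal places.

0.22

Under the Kimura two-parameter model, d = −½ ln(1 − 2P − Q) − ¼ ln(1 − 2Q).
1 − 2P − Q = 0.7526, giving −½ ln(0.7526) = 0.142111.
1 − 2Q = 0.744, giving −¼ ln(0.744) = 0.073929.
d = 0.142111 + 0.073929 = 0.216040.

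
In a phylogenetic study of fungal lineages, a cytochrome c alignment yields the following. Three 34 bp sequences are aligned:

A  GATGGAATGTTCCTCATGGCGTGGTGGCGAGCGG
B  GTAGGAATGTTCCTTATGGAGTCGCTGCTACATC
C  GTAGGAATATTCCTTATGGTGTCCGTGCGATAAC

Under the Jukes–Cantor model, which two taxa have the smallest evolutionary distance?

B and C

A–B: 12/34 differ, p = 0.353, d = 0.477.
A–C: 13/34 differ, p = 0.382, d = 0.535.
B–C: 7/34 differ, p = 0.206, d = 0.241.
The smallest distance is between B and C.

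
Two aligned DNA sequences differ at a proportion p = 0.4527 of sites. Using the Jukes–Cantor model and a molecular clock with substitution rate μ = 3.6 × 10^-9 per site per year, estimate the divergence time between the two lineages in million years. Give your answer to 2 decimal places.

96.39

d = −(3/4) ln(1 − 4p/3) = −0.75 ln(1 − 0.6036) = −0.75 ln(0.3964)
  = −0.75 × (-0.925331) = 0.693998 substitutions/site.
Under a molecular clock d = 2μt, so t = d/(2μ) = 0.693998 / (2 × 3.6 × 10^-9) = 96.39 million years.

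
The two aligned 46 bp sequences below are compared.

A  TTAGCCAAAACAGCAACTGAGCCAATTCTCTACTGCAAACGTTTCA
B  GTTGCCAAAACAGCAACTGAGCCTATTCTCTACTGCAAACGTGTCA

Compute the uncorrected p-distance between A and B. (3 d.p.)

0.087

The sequences differ at 4 of 46 positions (sites 1, 3, 24, 43).
p = 4/46 = 0.086956… ≈ 0.087 (to 3 d.p.).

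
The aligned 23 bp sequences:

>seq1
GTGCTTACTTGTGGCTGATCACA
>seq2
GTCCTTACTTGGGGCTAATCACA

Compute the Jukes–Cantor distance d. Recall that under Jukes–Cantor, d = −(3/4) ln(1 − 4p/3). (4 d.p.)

The sequences differ at 3 of 23 sites (3, 12, 17), so p = 3/23 ≈ 0.130435.
d = −(3/4) ln(1 − 4p/3) = −0.75 ln(1 − 0.173913) = −0.75 ln(0.826087)
  = −0.75 × (-0.191055) = 0.143291 substitutions/site.

0.1433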